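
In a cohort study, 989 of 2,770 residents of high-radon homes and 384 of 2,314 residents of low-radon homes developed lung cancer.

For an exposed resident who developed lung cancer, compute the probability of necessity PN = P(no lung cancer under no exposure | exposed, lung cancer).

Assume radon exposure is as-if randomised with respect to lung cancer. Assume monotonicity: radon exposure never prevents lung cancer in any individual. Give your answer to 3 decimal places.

PN ≈ 0.535

p₁ = P(outcome | exposed) = 989/2770 = 0.35704
p₀ = P(outcome | unexposed) = 384/2314 = 0.16595
Under exogeneity and monotonicity, PN = (p₁ − p₀) / p₁.
PN = (0.35704 − 0.16595) / 0.35704 = 0.19109 / 0.35704 ≈ 0.5352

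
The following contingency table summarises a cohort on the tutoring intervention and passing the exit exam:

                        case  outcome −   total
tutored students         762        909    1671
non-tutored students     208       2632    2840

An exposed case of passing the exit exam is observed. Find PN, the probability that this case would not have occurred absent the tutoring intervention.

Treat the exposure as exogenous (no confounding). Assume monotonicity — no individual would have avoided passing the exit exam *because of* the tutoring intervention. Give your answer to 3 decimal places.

p₁ = P(outcome | exposed) = 762/1671 = 0.45601
p₀ = P(outcome | unexposed) = 208/2840 = 0.073239
Under exogeneity and monotonicity, PN = (p₁ − p₀) / p₁.
PN = (0.45601 − 0.073239) / 0.45601 = 0.38277 / 0.45601 ≈ 0.8394

PN ≈ 0.839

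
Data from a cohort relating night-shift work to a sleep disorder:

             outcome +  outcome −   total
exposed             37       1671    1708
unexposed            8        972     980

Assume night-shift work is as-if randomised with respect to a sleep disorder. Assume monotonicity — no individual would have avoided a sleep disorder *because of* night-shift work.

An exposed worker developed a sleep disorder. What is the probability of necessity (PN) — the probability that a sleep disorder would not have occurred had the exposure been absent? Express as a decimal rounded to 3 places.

PN ≈ 0.623

p₁ = P(outcome | exposed) = 37/1708 = 0.021663
p₀ = P(outcome | unexposed) = 8/980 = 0.0081633
Under exogeneity and monotonicity, PN = (p₁ − p₀) / p₁.
PN = (0.021663 − 0.0081633) / 0.021663 = 0.013499 / 0.021663 ≈ 0.6232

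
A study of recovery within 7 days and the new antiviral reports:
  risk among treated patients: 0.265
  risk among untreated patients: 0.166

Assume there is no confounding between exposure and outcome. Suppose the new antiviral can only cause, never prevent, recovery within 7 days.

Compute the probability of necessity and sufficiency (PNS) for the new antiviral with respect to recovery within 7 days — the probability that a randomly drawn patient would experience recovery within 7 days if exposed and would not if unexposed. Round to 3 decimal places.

PNS ≈ 0.099

Let p₁ = 0.265, p₀ = 0.166.
Under exogeneity and monotonicity, PNS = p₁ − p₀.
PNS = 0.265 − 0.166 = 0.099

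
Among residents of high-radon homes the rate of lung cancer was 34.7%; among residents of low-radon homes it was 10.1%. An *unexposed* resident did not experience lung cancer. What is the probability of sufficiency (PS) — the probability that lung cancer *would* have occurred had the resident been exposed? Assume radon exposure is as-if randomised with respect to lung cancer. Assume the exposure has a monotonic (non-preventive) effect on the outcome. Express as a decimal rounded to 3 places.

p₁ = 0.347, p₀ = 0.101.
Under exogeneity and monotonicity, PS = (p₁ − p₀) / (1 − p₀).
PS = (0.347 − 0.101) / (1 − 0.101) = 0.246 / 0.899 ≈ 0.2736

PS ≈ 0.274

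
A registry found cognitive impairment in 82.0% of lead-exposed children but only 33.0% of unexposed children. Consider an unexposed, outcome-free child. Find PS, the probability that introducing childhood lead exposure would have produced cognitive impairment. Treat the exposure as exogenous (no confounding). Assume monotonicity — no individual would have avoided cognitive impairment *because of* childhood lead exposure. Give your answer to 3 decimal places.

PS ≈ 0.731

p₁ = 0.82, p₀ = 0.33.
Under exogeneity and monotonicity, PS = (p₁ − p₀) / (1 − p₀).
PS = (0.82 − 0.33) / (1 − 0.33) = 0.49 / 0.67 ≈ 0.7313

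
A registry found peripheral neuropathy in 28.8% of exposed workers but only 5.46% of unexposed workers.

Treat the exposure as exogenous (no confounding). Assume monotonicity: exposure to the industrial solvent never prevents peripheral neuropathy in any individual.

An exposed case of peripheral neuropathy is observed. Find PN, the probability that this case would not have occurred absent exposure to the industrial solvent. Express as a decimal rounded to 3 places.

p₁ = 0.288, p₀ = 0.0546.
Under exogeneity and monotonicity, PN = (p₁ − p₀) / p₁.
PN = (0.288 − 0.0546) / 0.288 = 0.2334 / 0.288 ≈ 0.8104

PN ≈ 0.810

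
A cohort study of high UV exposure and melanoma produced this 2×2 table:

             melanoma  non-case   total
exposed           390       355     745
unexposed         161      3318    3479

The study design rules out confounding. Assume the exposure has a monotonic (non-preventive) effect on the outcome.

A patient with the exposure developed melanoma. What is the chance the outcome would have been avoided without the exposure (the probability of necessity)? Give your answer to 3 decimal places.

p₁ = P(outcome | exposed) = 390/745 = 0.52349
p₀ = P(outcome | unexposed) = 161/3479 = 0.046278
Under exogeneity and monotonicity, PN = (p₁ − p₀)/p₁.
PN = (0.52349 − 0.046278) / 0.52349 ≈ 0.9116

PN ≈ 0.912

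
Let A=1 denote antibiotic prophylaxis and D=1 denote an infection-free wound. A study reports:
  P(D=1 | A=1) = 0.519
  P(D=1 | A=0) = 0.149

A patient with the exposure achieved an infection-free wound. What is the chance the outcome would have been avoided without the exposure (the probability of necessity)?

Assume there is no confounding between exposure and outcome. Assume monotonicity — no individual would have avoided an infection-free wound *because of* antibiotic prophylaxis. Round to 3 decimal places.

PN ≈ 0.713

Let p₁ = 0.519, p₀ = 0.149.
Under exogeneity and monotonicity, PN = (p₁ − p₀) / p₁.
PN = (0.519 − 0.149) / 0.519 = 0.37 / 0.519 ≈ 0.7129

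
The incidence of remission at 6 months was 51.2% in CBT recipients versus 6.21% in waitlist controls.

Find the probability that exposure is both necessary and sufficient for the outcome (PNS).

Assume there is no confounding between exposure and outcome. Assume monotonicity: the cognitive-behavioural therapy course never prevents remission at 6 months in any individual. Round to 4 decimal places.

p₁ = 0.512, p₀ = 0.0621.
Under exogeneity and monotonicity, PNS = p₁ − p₀.
PNS = 0.512 − 0.0621 = 0.4499

PNS ≈ 0.4499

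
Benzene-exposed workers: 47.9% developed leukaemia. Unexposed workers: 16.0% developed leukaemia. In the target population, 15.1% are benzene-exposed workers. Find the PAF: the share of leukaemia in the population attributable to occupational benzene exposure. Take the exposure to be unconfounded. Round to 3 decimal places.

p₁ = 0.479, p₀ = 0.16.
Overall risk P(Y=1) = π·p₁ + (1−π)·p₀ = 0.151×0.479 + 0.849×0.16 = 0.20817.
Under exogeneity, PAF = [P(Y=1) − p₀] / P(Y=1).
PAF = (0.20817 − 0.16) / 0.20817 ≈ 0.2314

PAF ≈ 0.231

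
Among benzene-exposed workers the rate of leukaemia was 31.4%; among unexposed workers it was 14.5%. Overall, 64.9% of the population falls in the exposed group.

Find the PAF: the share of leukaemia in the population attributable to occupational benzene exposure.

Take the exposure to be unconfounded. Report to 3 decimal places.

p₁ = 0.314, p₀ = 0.145.
Overall risk P(Y=1) = π·p₁ + (1−π)·p₀ = 0.649×0.314 + 0.351×0.145 = 0.25468.
Under exogeneity, PAF = [P(Y=1) − p₀] / P(Y=1).
PAF = (0.25468 − 0.145) / 0.25468 ≈ 0.4307

PAF ≈ 0.431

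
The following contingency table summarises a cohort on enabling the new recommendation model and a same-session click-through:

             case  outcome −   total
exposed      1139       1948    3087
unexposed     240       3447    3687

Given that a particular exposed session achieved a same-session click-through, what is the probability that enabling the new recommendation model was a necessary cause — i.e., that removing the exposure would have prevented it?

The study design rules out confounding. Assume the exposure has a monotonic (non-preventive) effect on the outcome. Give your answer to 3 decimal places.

PN ≈ 0.824

p₁ = P(outcome | exposed) = 1139/3087 = 0.36897
p₀ = P(outcome | unexposed) = 240/3687 = 0.065094
Under exogeneity and monotonicity, PN = (p₁ − p₀) / p₁.
PN = (0.36897 − 0.065094) / 0.36897 = 0.30387 / 0.36897 ≈ 0.8236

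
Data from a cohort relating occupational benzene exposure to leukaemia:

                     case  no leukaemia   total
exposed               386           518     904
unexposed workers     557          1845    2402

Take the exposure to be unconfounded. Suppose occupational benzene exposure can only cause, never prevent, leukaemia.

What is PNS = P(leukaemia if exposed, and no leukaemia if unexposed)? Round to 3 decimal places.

p₁ = P(outcome | exposed) = 386/904 = 0.42699
p₀ = P(outcome | unexposed) = 557/2402 = 0.23189
Under exogeneity and monotonicity, PNS = p₁ − p₀.
PNS = 0.42699 − 0.23189 = 0.1951

PNS ≈ 0.195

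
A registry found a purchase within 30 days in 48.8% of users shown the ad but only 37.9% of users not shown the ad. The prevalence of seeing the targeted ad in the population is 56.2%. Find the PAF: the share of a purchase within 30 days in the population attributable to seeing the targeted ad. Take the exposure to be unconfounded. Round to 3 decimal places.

p₁ = 0.488, p₀ = 0.379.
Overall risk P(Y=1) = π·p₁ + (1−π)·p₀ = 0.562×0.488 + 0.438×0.379 = 0.44026.
Under exogeneity, PAF = [P(Y=1) − p₀] / P(Y=1).
PAF = (0.44026 − 0.379) / 0.44026 ≈ 0.1391

PAF ≈ 0.139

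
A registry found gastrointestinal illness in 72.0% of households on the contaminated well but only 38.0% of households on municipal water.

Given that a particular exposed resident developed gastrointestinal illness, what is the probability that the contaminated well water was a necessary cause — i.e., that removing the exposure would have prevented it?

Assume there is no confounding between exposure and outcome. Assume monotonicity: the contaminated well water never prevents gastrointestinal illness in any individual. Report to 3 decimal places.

PN ≈ 0.472

p₁ = 0.72, p₀ = 0.38.
Under exogeneity and monotonicity, PN = (p₁ − p₀) / p₁.
PN = (0.72 − 0.38) / 0.72 = 0.34 / 0.72 ≈ 0.4722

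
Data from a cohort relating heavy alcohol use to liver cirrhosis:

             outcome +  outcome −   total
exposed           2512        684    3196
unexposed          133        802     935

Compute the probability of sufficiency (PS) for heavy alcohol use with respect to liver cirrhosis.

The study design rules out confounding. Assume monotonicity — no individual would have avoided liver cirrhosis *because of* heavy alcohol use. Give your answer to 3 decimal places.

PS ≈ 0.750

p₁ = P(outcome | exposed) = 2512/3196 = 0.78598
p₀ = P(outcome | unexposed) = 133/935 = 0.14225
Under exogeneity and monotonicity, PS = (p₁ − p₀)/(1 − p₀).
PS = (0.78598 − 0.14225) / 0.85775 ≈ 0.7505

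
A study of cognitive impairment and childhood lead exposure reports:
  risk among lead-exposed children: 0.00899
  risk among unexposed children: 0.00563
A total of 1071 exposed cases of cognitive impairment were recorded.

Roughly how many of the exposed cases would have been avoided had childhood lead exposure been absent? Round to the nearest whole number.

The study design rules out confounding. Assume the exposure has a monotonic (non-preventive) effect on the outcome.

Let p₁ = 0.00899, p₀ = 0.00563.
PN = (p₁ − p₀)/p₁ = (0.00899 − 0.00563) / 0.00899 ≈ 0.37375.
Attributable cases ≈ PN × (exposed cases) = 0.37375 × 1071 ≈ 400.28.

about 400 cases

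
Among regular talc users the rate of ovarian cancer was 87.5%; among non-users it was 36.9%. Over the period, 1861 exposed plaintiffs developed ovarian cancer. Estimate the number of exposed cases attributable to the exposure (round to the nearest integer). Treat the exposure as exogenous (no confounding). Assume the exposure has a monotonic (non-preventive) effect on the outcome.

about 1076 cases

p₁ = 0.875, p₀ = 0.369.
PN = (p₁ − p₀)/p₁ = (0.875 − 0.369) / 0.875 ≈ 0.57829.
Attributable cases ≈ PN × (exposed cases) = 0.57829 × 1861 ≈ 1076.19.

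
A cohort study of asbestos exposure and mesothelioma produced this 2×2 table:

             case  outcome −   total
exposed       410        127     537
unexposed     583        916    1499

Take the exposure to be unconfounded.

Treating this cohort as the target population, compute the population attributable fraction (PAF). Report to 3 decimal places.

PAF ≈ 0.203

p₁ = P(outcome | exposed) = 410/537 = 0.7635
p₀ = P(outcome | unexposed) = 583/1499 = 0.38893
Exposure prevalence π = 537/2036 = 0.26375; overall risk P(Y=1) = 0.48772.
Under exogeneity, PAF = [P(Y=1) − p₀]/P(Y=1).
PAF = (0.48772 − 0.38893) / 0.48772 ≈ 0.2026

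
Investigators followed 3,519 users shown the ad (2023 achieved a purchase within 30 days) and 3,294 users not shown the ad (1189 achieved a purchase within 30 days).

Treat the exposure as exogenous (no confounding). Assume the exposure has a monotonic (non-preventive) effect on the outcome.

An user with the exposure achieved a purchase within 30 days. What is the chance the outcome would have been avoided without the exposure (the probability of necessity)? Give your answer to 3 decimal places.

p₁ = P(outcome | exposed) = 2023/3519 = 0.57488
p₀ = P(outcome | unexposed) = 1189/3294 = 0.36096
Under exogeneity and monotonicity, PN = (p₁ − p₀) / p₁.
PN = (0.57488 − 0.36096) / 0.57488 = 0.21392 / 0.57488 ≈ 0.3721

PN ≈ 0.372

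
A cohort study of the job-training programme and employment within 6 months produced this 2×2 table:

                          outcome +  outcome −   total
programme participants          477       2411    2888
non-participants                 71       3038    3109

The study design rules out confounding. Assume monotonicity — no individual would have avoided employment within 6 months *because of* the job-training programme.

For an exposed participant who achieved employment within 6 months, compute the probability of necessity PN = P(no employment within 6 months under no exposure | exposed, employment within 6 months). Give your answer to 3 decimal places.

PN ≈ 0.862

p₁ = P(outcome | exposed) = 477/2888 = 0.16517
p₀ = P(outcome | unexposed) = 71/3109 = 0.022837
Under exogeneity and monotonicity, PN = (p₁ − p₀)/p₁.
PN = (0.16517 − 0.022837) / 0.16517 ≈ 0.8617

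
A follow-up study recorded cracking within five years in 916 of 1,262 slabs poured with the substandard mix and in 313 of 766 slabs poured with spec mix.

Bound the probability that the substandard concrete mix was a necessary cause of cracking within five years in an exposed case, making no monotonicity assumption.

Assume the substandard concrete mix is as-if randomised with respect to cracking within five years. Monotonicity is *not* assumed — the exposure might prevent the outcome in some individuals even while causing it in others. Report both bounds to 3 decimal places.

0.437 ≤ PN ≤ 0.815

p₁ = P(outcome | exposed) = 916/1262 = 0.72583
p₀ = P(outcome | unexposed) = 313/766 = 0.40862
Under exogeneity alone the bounds on PN are max{0,(p₁−p₀)/p₁} ≤ PN ≤ min{1,(1−p₀)/p₁}.
  lower = (p₁ − p₀)/p₁ = 0.31722 / 0.72583 ≈ 0.4370
  upper = min{1, (1 − p₀)/p₁} = 0.59138 / 0.72583 ≈ 0.8148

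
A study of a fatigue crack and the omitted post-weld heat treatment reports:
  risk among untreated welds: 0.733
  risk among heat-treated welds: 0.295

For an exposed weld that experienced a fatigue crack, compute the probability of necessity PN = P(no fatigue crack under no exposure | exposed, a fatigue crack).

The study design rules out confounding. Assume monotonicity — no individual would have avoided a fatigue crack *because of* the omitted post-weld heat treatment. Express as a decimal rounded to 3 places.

PN ≈ 0.598

Let p₁ = 0.733, p₀ = 0.295.
Under exogeneity and monotonicity, PN = (p₁ − p₀) / p₁.
PN = (0.733 − 0.295) / 0.733 = 0.438 / 0.733 ≈ 0.5975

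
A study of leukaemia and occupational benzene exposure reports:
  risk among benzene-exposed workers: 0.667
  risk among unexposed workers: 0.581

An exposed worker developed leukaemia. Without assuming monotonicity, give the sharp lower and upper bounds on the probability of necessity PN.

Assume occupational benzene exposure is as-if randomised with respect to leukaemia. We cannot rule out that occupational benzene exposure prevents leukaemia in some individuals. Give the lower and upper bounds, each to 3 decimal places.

Let p₁ = 0.667, p₀ = 0.581.
Under exogeneity alone the bounds on PN are max{0,(p₁−p₀)/p₁} ≤ PN ≤ min{1,(1−p₀)/p₁}.
  lower = (p₁ − p₀)/p₁ = 0.086 / 0.667 ≈ 0.1289
  upper = min{1, (1 − p₀)/p₁} = 0.419 / 0.667 ≈ 0.6282

0.129 ≤ PN ≤ 0.628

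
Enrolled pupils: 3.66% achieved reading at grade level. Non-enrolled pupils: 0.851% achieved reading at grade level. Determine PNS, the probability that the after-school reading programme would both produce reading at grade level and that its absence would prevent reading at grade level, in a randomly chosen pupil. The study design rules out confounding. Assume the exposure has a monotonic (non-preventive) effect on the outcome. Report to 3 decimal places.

PNS ≈ 0.028

p₁ = 0.0366, p₀ = 0.00851.
Under exogeneity and monotonicity, PNS = p₁ − p₀.
PNS = 0.0366 − 0.00851 = 0.02809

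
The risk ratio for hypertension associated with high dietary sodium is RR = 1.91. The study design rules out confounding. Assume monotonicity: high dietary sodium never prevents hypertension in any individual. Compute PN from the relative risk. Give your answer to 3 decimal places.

PN ≈ 0.476

Under exogeneity and monotonicity, PN = (RR − 1) / RR = 1 − 1/RR.
PN = (1.91 − 1) / 1.91 = 0.91 / 1.91 ≈ 0.4764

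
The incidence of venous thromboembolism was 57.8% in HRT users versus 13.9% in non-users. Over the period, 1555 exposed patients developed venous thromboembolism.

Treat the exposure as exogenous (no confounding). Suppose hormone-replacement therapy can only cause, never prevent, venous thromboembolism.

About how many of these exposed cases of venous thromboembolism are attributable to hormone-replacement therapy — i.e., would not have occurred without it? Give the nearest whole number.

about 1181 cases

p₁ = 0.578, p₀ = 0.139.
PN = (p₁ − p₀)/p₁ = (0.578 − 0.139) / 0.578 ≈ 0.75952.
Attributable cases ≈ PN × (exposed cases) = 0.75952 × 1555 ≈ 1181.05.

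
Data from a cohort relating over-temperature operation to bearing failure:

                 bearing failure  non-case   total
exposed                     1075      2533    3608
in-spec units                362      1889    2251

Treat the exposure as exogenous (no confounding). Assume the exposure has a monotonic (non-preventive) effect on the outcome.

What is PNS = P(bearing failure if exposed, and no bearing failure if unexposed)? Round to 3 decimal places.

PNS ≈ 0.137

p₁ = P(outcome | exposed) = 1075/3608 = 0.29795
p₀ = P(outcome | unexposed) = 362/2251 = 0.16082
Under exogeneity and monotonicity, PNS = p₁ − p₀.
PNS = 0.29795 − 0.16082 = 0.13713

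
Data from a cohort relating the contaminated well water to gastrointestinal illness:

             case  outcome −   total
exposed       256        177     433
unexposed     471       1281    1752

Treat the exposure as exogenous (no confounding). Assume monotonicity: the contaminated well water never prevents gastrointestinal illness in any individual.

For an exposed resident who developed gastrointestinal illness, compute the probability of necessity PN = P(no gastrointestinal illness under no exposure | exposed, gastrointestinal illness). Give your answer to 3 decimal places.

p₁ = P(outcome | exposed) = 256/433 = 0.59122
p₀ = P(outcome | unexposed) = 471/1752 = 0.26884
Under exogeneity and monotonicity, PN = (p₁ − p₀)/p₁.
PN = (0.59122 − 0.26884) / 0.59122 ≈ 0.5453

PN ≈ 0.545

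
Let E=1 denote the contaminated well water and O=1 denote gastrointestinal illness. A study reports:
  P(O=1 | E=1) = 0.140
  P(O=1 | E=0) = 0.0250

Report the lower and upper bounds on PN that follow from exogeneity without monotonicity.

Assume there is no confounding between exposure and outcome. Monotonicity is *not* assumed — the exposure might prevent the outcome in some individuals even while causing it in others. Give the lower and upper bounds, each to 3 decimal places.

Let p₁ = 0.14, p₀ = 0.025.
Under exogeneity alone the bounds on PN are max{0,(p₁−p₀)/p₁} ≤ PN ≤ min{1,(1−p₀)/p₁}.
  lower = (p₁ − p₀)/p₁ = 0.115 / 0.14 ≈ 0.8214
  upper = min{1, (1 − p₀)/p₁} = 0.975 / 0.14 ≈ 6.9643 → capped at 1

0.821 ≤ PN ≤ 1.000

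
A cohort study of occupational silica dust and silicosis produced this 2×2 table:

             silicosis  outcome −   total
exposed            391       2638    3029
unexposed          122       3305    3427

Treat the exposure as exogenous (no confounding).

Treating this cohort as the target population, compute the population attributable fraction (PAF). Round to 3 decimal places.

p₁ = P(outcome | exposed) = 391/3029 = 0.12909
p₀ = P(outcome | unexposed) = 122/3427 = 0.0356
Exposure prevalence π = 3029/6456 = 0.46918; overall risk P(Y=1) = 0.079461.
Under exogeneity, PAF = [P(Y=1) − p₀]/P(Y=1).
PAF = (0.079461 − 0.0356) / 0.079461 ≈ 0.5520

PAF ≈ 0.552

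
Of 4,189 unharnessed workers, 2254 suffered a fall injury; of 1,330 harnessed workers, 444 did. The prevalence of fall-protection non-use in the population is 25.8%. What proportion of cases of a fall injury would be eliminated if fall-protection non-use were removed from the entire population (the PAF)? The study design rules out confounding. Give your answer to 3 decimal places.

p₁ = P(outcome | exposed) = 2254/4189 = 0.53808
p₀ = P(outcome | unexposed) = 444/1330 = 0.33383
Overall risk P(Y=1) = π·p₁ + (1−π)·p₀ = 0.258×0.53808 + 0.742×0.33383 = 0.38653.
Under exogeneity, PAF = [P(Y=1) − p₀] / P(Y=1).
PAF = (0.38653 − 0.33383) / 0.38653 ≈ 0.1363

PAF ≈ 0.136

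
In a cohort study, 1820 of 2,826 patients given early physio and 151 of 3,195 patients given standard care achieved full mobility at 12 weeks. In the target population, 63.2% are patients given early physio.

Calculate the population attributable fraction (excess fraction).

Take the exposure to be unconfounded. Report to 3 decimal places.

PAF ≈ 0.889

p₁ = P(outcome | exposed) = 1820/2826 = 0.64402
p₀ = P(outcome | unexposed) = 151/3195 = 0.047261
Overall risk P(Y=1) = π·p₁ + (1−π)·p₀ = 0.632×0.64402 + 0.368×0.047261 = 0.42441.
Under exogeneity, PAF = [P(Y=1) − p₀] / P(Y=1).
PAF = (0.42441 − 0.047261) / 0.42441 ≈ 0.8886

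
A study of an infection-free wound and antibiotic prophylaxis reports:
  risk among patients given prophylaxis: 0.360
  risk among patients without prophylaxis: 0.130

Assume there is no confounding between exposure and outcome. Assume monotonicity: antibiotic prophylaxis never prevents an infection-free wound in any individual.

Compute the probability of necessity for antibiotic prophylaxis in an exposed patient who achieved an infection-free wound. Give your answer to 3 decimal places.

Let p₁ = 0.36, p₀ = 0.13.
Under exogeneity and monotonicity, PN = (p₁ − p₀) / p₁.
PN = (0.36 − 0.13) / 0.36 = 0.23 / 0.36 ≈ 0.6389

PN ≈ 0.639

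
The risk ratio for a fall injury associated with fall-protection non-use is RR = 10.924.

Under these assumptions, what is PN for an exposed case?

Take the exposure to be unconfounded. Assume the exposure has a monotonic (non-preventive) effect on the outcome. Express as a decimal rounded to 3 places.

PN ≈ 0.908

Under exogeneity and monotonicity, PN = (RR − 1) / RR = 1 − 1/RR.
PN = (10.924 − 1) / 10.924 = 9.924 / 10.924 ≈ 0.9085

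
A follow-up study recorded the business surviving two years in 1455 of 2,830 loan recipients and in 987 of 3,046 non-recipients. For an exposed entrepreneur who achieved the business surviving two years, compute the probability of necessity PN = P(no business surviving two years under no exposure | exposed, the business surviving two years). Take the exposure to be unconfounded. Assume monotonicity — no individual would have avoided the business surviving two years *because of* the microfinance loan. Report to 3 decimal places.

p₁ = P(outcome | exposed) = 1455/2830 = 0.51413
p₀ = P(outcome | unexposed) = 987/3046 = 0.32403
Under exogeneity and monotonicity, PN = (p₁ − p₀) / p₁.
PN = (0.51413 − 0.32403) / 0.51413 = 0.1901 / 0.51413 ≈ 0.3698

PN ≈ 0.370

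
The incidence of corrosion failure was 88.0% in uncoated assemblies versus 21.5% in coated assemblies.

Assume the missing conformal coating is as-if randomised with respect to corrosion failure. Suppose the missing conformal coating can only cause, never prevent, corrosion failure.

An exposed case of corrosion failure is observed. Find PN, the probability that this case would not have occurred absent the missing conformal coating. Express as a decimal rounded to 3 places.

PN ≈ 0.756

p₁ = 0.88, p₀ = 0.215.
Under exogeneity and monotonicity, PN = (p₁ − p₀) / p₁.
PN = (0.88 − 0.215) / 0.88 = 0.665 / 0.88 ≈ 0.7557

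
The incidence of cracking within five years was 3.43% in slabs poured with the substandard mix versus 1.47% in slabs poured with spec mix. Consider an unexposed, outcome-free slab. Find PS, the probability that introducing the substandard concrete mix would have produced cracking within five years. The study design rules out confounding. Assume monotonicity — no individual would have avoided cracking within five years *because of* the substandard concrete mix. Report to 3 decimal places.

p₁ = 0.0343, p₀ = 0.0147.
Under exogeneity and monotonicity, PS = (p₁ − p₀) / (1 − p₀).
PS = (0.0343 − 0.0147) / (1 − 0.0147) = 0.0196 / 0.9853 ≈ 0.0199

PS ≈ 0.020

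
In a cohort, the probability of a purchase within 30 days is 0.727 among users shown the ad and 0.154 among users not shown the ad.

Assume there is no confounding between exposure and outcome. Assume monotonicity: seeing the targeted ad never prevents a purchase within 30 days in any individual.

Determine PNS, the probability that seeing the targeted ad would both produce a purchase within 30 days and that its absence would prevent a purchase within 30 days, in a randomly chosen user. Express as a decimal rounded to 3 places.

PNS ≈ 0.573

Let p₁ = 0.727, p₀ = 0.154.
Under exogeneity and monotonicity, PNS = p₁ − p₀.
PNS = 0.727 − 0.154 = 0.573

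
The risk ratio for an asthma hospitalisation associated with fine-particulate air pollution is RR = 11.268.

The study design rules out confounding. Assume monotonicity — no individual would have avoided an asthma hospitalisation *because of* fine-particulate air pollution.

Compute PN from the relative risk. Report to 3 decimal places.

Under exogeneity and monotonicity, PN = (RR − 1) / RR = 1 − 1/RR.
PN = (11.268 − 1) / 11.268 = 10.27 / 11.268 ≈ 0.9113

PN ≈ 0.911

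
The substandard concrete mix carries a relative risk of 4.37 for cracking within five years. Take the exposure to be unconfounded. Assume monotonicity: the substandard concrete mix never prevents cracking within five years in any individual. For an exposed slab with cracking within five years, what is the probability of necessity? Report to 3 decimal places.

PN ≈ 0.771

Under exogeneity and monotonicity, PN = (RR − 1) / RR = 1 − 1/RR.
PN = (4.37 − 1) / 4.37 = 3.37 / 4.37 ≈ 0.7712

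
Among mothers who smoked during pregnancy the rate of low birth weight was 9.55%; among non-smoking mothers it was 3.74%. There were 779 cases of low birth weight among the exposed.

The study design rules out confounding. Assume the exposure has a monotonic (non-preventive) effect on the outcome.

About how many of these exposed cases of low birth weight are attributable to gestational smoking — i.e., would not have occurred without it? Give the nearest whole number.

p₁ = 0.0955, p₀ = 0.0374.
PN = (p₁ − p₀)/p₁ = (0.0955 − 0.0374) / 0.0955 ≈ 0.60838.
Attributable cases ≈ PN × (exposed cases) = 0.60838 × 779 ≈ 473.93.

about 474 cases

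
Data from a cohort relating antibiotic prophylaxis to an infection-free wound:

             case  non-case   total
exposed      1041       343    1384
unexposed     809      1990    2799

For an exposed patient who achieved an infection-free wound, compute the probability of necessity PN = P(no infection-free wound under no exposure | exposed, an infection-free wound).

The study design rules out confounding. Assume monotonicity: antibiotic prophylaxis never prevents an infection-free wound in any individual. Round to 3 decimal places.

PN ≈ 0.616

p₁ = P(outcome | exposed) = 1041/1384 = 0.75217
p₀ = P(outcome | unexposed) = 809/2799 = 0.28903
Under exogeneity and monotonicity, PN = (p₁ − p₀)/p₁.
PN = (0.75217 − 0.28903) / 0.75217 ≈ 0.6157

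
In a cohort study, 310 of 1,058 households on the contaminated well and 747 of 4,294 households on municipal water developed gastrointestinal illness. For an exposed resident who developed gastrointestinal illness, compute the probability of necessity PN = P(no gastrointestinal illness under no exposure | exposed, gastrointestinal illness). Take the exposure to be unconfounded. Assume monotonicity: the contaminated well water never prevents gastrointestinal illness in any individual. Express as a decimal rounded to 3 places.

p₁ = P(outcome | exposed) = 310/1058 = 0.29301
p₀ = P(outcome | unexposed) = 747/4294 = 0.17396
Under exogeneity and monotonicity, PN = (p₁ − p₀) / p₁.
PN = (0.29301 − 0.17396) / 0.29301 = 0.11904 / 0.29301 ≈ 0.4063

PN ≈ 0.406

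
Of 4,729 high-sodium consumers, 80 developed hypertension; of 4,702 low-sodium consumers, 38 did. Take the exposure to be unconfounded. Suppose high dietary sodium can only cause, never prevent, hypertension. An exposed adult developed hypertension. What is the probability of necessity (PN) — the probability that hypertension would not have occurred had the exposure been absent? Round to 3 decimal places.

p₁ = P(outcome | exposed) = 80/4729 = 0.016917
p₀ = P(outcome | unexposed) = 38/4702 = 0.0080817
Under exogeneity and monotonicity, PN = (p₁ − p₀) / p₁.
PN = (0.016917 − 0.0080817) / 0.016917 = 0.0088352 / 0.016917 ≈ 0.5223

PN ≈ 0.522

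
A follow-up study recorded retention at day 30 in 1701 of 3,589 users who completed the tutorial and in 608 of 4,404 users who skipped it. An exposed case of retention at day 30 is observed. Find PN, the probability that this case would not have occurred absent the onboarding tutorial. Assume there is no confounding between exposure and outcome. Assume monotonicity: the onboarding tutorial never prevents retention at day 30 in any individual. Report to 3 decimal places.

p₁ = P(outcome | exposed) = 1701/3589 = 0.47395
p₀ = P(outcome | unexposed) = 608/4404 = 0.13806
Under exogeneity and monotonicity, PN = (p₁ − p₀) / p₁.
PN = (0.47395 − 0.13806) / 0.47395 = 0.33589 / 0.47395 ≈ 0.7087

PN ≈ 0.709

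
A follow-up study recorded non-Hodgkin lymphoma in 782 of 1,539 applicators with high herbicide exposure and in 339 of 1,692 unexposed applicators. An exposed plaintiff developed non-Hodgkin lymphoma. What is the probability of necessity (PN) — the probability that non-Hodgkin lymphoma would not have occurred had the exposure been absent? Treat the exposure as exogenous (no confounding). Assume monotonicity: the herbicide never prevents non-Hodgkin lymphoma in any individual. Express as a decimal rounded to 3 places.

p₁ = P(outcome | exposed) = 782/1539 = 0.50812
p₀ = P(outcome | unexposed) = 339/1692 = 0.20035
Under exogeneity and monotonicity, PN = (p₁ − p₀) / p₁.
PN = (0.50812 − 0.20035) / 0.50812 = 0.30777 / 0.50812 ≈ 0.6057

PN ≈ 0.606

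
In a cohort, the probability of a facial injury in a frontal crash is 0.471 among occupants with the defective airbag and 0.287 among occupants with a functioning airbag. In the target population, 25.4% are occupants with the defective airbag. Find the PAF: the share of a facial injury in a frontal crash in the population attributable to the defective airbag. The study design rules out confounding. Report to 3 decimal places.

Let p₁ = 0.471, p₀ = 0.287.
Overall risk P(Y=1) = π·p₁ + (1−π)·p₀ = 0.254×0.471 + 0.746×0.287 = 0.33374.
Under exogeneity, PAF = [P(Y=1) − p₀] / P(Y=1).
PAF = (0.33374 − 0.287) / 0.33374 ≈ 0.1400

PAF ≈ 0.140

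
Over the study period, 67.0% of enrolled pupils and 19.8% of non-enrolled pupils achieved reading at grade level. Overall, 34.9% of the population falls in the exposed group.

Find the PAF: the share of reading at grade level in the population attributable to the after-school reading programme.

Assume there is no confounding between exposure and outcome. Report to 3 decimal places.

p₁ = 0.67, p₀ = 0.198.
Overall risk P(Y=1) = π·p₁ + (1−π)·p₀ = 0.349×0.67 + 0.651×0.198 = 0.36273.
Under exogeneity, PAF = [P(Y=1) − p₀] / P(Y=1).
PAF = (0.36273 − 0.198) / 0.36273 ≈ 0.4541

PAF ≈ 0.454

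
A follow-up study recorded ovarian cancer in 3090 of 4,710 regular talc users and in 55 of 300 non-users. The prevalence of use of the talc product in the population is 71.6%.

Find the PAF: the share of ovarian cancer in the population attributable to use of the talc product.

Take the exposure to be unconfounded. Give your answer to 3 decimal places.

PAF ≈ 0.649

p₁ = P(outcome | exposed) = 3090/4710 = 0.65605
p₀ = P(outcome | unexposed) = 55/300 = 0.18333
Overall risk P(Y=1) = π·p₁ + (1−π)·p₀ = 0.716×0.65605 + 0.284×0.18333 = 0.5218.
Under exogeneity, PAF = [P(Y=1) − p₀] / P(Y=1).
PAF = (0.5218 − 0.18333) / 0.5218 ≈ 0.6487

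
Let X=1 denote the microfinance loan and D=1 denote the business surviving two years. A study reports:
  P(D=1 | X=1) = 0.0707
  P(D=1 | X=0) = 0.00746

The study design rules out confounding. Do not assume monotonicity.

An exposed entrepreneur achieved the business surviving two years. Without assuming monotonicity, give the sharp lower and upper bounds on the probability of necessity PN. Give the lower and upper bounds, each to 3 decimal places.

Let p₁ = 0.0707, p₀ = 0.00746.
Under exogeneity alone the bounds on PN are max{0,(p₁−p₀)/p₁} ≤ PN ≤ min{1,(1−p₀)/p₁}.
  lower = (p₁ − p₀)/p₁ = 0.06324 / 0.0707 ≈ 0.8945
  upper = min{1, (1 − p₀)/p₁} = 0.99254 / 0.0707 ≈ 14.0388 → capped at 1

0.894 ≤ PN ≤ 1.000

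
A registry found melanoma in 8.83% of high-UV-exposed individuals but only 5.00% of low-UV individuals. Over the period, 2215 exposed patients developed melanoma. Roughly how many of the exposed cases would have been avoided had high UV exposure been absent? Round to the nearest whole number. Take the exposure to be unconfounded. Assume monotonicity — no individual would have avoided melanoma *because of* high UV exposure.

p₁ = 0.0883, p₀ = 0.05.
PN = (p₁ − p₀)/p₁ = (0.0883 − 0.05) / 0.0883 ≈ 0.43375.
Attributable cases ≈ PN × (exposed cases) = 0.43375 × 2215 ≈ 960.75.

about 961 cases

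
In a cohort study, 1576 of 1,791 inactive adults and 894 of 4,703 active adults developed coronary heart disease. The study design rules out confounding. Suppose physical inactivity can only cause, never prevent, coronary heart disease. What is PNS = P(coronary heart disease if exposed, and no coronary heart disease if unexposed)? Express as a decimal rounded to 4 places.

p₁ = P(outcome | exposed) = 1576/1791 = 0.87996
p₀ = P(outcome | unexposed) = 894/4703 = 0.19009
Under exogeneity and monotonicity, PNS = p₁ − p₀.
PNS = 0.87996 − 0.19009 = 0.68986

PNS ≈ 0.6899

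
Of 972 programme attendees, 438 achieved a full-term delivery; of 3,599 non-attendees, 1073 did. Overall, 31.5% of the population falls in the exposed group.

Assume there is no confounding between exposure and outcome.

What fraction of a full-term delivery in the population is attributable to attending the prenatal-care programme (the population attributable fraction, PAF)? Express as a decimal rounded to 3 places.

PAF ≈ 0.139

p₁ = P(outcome | exposed) = 438/972 = 0.45062
p₀ = P(outcome | unexposed) = 1073/3599 = 0.29814
Overall risk P(Y=1) = π·p₁ + (1−π)·p₀ = 0.315×0.45062 + 0.685×0.29814 = 0.34617.
Under exogeneity, PAF = [P(Y=1) − p₀] / P(Y=1).
PAF = (0.34617 − 0.29814) / 0.34617 ≈ 0.1387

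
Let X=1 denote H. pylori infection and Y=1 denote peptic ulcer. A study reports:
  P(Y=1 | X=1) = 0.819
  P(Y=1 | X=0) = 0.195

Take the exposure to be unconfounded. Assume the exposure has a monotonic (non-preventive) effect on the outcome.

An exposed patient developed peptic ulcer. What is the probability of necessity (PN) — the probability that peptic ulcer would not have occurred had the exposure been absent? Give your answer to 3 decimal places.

Let p₁ = 0.819, p₀ = 0.195.
Under exogeneity and monotonicity, PN = (p₁ − p₀) / p₁.
PN = (0.819 − 0.195) / 0.819 = 0.624 / 0.819 ≈ 0.7619

PN ≈ 0.762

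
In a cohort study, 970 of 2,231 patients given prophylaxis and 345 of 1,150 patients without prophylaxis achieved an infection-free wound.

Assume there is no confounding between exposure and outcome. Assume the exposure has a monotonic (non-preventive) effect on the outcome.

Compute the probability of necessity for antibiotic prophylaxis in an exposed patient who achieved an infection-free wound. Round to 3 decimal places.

PN ≈ 0.310

p₁ = P(outcome | exposed) = 970/2231 = 0.43478
p₀ = P(outcome | unexposed) = 345/1150 = 0.3
Under exogeneity and monotonicity, PN = (p₁ − p₀) / p₁.
PN = (0.43478 − 0.3) / 0.43478 = 0.13478 / 0.43478 ≈ 0.3100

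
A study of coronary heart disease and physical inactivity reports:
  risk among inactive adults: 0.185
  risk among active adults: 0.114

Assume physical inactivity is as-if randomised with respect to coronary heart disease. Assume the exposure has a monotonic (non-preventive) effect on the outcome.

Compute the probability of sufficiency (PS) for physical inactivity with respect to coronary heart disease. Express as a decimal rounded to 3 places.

PS ≈ 0.080

Let p₁ = 0.185, p₀ = 0.114.
Under exogeneity and monotonicity, PS = (p₁ − p₀) / (1 − p₀).
PS = (0.185 − 0.114) / (1 − 0.114) = 0.071 / 0.886 ≈ 0.0801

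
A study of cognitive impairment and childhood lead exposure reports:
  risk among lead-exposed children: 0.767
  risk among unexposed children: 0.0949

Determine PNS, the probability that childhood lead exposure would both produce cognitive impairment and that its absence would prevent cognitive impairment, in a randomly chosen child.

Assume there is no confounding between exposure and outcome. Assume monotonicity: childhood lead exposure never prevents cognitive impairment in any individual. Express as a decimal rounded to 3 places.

PNS ≈ 0.672

Let p₁ = 0.767, p₀ = 0.0949.
Under exogeneity and monotonicity, PNS = p₁ − p₀.
PNS = 0.767 − 0.0949 = 0.6721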